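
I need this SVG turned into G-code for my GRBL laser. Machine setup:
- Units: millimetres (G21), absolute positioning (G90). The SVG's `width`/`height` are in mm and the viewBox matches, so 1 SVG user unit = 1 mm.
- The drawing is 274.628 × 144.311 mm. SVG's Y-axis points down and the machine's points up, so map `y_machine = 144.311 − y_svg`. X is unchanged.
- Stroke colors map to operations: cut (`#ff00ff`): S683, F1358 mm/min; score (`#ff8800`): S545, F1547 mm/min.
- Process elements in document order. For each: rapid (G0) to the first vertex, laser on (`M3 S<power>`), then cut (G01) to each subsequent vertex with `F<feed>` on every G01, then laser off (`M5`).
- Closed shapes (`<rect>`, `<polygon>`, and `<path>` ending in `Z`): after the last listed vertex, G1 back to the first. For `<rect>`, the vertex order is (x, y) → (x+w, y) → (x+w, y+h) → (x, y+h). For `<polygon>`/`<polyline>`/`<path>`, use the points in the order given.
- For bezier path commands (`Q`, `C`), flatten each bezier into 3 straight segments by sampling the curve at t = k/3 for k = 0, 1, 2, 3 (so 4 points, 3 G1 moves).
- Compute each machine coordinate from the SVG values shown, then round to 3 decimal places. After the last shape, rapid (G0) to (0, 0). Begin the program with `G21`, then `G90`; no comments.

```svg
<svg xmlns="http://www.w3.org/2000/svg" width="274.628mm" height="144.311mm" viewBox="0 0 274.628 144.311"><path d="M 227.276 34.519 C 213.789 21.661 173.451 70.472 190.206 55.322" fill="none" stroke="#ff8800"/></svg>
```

1 u = 1 mm; y_m = 144.311 − y.

[1] `<path>` cubic bezier, #ff8800→score S545 F1547: (227.276,109.792) → (207.948,106.747) → (189.373,90.506) → (190.206,88.989)

G21
G90
G0 X227.276 Y109.792
M3 S545
G01 X207.948 Y106.747 F1547
G01 X189.373 Y90.506 F1547
G01 X190.206 Y88.989 F1547
M5
G0 X0.000 Y0.000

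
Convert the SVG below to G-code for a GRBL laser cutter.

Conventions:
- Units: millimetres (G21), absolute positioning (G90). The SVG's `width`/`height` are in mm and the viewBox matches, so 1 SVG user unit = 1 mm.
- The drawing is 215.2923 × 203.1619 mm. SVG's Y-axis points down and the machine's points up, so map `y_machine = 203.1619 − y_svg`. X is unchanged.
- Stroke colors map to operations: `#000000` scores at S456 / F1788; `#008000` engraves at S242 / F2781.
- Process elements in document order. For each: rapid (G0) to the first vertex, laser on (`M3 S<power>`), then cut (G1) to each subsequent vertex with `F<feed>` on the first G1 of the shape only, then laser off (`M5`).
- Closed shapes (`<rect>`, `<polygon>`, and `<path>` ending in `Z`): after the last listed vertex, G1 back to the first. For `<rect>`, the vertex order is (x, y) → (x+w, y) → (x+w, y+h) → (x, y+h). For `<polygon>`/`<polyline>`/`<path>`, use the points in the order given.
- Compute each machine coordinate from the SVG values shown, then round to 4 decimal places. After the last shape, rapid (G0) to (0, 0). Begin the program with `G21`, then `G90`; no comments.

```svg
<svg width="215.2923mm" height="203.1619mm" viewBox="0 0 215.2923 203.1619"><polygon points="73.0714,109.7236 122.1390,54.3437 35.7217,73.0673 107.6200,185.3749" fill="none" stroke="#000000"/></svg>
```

1 u = 1 mm; y_m = 203.1619 − y.

[1] `<polygon>` closed polygon, #000000→score S456 F1788: (73.0714,93.4383) → (122.1390,148.8182) → (35.7217,130.0946) → (107.6200,17.7870) → (73.0714,93.4383) (closed)

G21
G90
G0 X73.0714 Y93.4383
M3 S456
G1 X122.1390 Y148.8182 F1788
G1 X35.7217 Y130.0946
G1 X107.6200 Y17.7870
G1 X73.0714 Y93.4383
M5
G0 X0.0000 Y0.0000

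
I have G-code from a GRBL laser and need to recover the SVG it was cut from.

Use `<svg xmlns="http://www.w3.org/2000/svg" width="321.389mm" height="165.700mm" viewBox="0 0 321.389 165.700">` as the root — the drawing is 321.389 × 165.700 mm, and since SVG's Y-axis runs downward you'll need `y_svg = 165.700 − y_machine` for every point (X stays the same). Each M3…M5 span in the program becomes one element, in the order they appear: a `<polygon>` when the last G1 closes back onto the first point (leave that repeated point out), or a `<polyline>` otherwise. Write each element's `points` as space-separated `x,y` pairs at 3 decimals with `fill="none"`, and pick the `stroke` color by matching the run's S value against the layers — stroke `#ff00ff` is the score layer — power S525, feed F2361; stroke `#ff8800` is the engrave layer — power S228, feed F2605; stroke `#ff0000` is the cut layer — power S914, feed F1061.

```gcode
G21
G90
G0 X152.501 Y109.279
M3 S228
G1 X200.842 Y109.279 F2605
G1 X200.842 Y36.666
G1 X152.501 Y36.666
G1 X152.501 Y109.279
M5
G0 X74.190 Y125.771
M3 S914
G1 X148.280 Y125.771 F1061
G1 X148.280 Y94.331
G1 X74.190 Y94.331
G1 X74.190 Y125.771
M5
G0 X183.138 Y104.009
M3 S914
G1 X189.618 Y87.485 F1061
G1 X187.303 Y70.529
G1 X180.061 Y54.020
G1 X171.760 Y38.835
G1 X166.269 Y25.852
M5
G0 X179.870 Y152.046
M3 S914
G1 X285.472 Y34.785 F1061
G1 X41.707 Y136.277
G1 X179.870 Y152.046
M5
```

Machine Y-up, SVG Y-down with viewBox height 165.700, so y_svg = 165.700 − y_machine; X carries over.

Run 1: the run's S228 means `#ff8800` (engrave). The run returns to its start, so emit a `<polygon>` with points (Y-flipped): 152.501,56.421 200.842,56.421 200.842,129.034 152.501,129.034.

Run 2: the run's S914 means `#ff0000` (cut). The run returns to its start, so emit a `<polygon>` with points (Y-flipped): 74.190,39.929 148.280,39.929 148.280,71.369 74.190,71.369.

Run 3: S914 ⇒ cut layer `#ff0000`. The run is open, so emit a `<polyline>` with points (Y-flipped): 183.138,61.691 189.618,78.215 187.303,95.171 180.061,111.680 171.760,126.865 166.269,139.848.

Run 4: power S914 maps to stroke `#ff0000` (cut). The run returns to its start, so emit a `<polygon>` with points (Y-flipped): 179.870,13.654 285.472,130.915 41.707,29.423.

<svg xmlns="http://www.w3.org/2000/svg" width="321.389mm" height="165.700mm" viewBox="0 0 321.389 165.700">
  <polygon points="152.501,56.421 200.842,56.421 200.842,129.034 152.501,129.034" fill="none" stroke="#ff8800"/>
  <polygon points="74.190,39.929 148.280,39.929 148.280,71.369 74.190,71.369" fill="none" stroke="#ff0000"/>
  <polyline points="183.138,61.691 189.618,78.215 187.303,95.171 180.061,111.680 171.760,126.865 166.269,139.848" fill="none" stroke="#ff0000"/>
  <polygon points="179.870,13.654 285.472,130.915 41.707,29.423" fill="none" stroke="#ff0000"/>
</svg>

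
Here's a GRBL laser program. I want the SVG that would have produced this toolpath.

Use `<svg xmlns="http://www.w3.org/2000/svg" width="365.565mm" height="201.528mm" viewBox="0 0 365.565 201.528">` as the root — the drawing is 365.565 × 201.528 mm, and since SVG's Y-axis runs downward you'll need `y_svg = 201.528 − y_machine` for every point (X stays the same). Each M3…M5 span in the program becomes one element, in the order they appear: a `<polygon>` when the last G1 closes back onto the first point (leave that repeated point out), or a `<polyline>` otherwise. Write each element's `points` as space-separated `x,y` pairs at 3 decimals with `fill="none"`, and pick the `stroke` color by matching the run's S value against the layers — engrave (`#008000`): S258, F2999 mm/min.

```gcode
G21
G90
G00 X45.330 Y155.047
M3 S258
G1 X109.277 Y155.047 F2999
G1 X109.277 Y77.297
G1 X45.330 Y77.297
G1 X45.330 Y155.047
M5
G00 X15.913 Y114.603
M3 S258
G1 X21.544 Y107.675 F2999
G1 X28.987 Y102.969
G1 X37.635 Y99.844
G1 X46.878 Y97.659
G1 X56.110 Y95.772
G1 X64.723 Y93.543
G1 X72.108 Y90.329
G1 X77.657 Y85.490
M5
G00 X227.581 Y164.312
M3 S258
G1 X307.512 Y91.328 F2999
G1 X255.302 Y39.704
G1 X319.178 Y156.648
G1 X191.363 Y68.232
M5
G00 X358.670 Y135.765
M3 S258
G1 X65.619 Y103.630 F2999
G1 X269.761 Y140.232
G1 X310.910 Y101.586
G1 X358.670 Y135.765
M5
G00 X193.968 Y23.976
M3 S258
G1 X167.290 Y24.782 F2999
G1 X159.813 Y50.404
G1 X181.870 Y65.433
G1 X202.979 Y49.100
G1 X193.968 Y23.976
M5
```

<svg xmlns="http://www.w3.org/2000/svg" width="365.565mm" height="201.528mm" viewBox="0 0 365.565 201.528">
  <polygon points="45.330,46.481 109.277,46.481 109.277,124.231 45.330,124.231" fill="none" stroke="#008000"/>
  <polyline points="15.913,86.925 21.544,93.853 28.987,98.559 37.635,101.684 46.878,103.869 56.110,105.756 64.723,107.985 72.108,111.199 77.657,116.038" fill="none" stroke="#008000"/>
  <polyline points="227.581,37.216 307.512,110.200 255.302,161.824 319.178,44.880 191.363,133.296" fill="none" stroke="#008000"/>
  <polygon points="358.670,65.763 65.619,97.898 269.761,61.296 310.910,99.942" fill="none" stroke="#008000"/>
  <polygon points="193.968,177.552 167.290,176.746 159.813,151.124 181.870,136.095 202.979,152.428" fill="none" stroke="#008000"/>
</svg>

Each laser-on run becomes one SVG element. Flip Y back into SVG space with y_svg = 201.528 − y_machine. Every run uses S258, so all elements get stroke `#008000` (engrave).

Run 1: The run returns to its start, so emit a `<polygon>` with points (Y-flipped): 45.330,46.481 109.277,46.481 109.277,124.231 45.330,124.231.

Run 2: The run is open, so emit a `<polyline>` with points (Y-flipped): 15.913,86.925 21.544,93.853 28.987,98.559 37.635,101.684 46.878,103.869 56.110,105.756 64.723,107.985 72.108,111.199 77.657,116.038.

Run 3: The run is open, so emit a `<polyline>` with points (Y-flipped): 227.581,37.216 307.512,110.200 255.302,161.824 319.178,44.880 191.363,133.296.

Run 4: The run returns to its start, so emit a `<polygon>` with points (Y-flipped): 358.670,65.763 65.619,97.898 269.761,61.296 310.910,99.942.

Run 5: The run returns to its start, so emit a `<polygon>` with points (Y-flipped): 193.968,177.552 167.290,176.746 159.813,151.124 181.870,136.095 202.979,152.428.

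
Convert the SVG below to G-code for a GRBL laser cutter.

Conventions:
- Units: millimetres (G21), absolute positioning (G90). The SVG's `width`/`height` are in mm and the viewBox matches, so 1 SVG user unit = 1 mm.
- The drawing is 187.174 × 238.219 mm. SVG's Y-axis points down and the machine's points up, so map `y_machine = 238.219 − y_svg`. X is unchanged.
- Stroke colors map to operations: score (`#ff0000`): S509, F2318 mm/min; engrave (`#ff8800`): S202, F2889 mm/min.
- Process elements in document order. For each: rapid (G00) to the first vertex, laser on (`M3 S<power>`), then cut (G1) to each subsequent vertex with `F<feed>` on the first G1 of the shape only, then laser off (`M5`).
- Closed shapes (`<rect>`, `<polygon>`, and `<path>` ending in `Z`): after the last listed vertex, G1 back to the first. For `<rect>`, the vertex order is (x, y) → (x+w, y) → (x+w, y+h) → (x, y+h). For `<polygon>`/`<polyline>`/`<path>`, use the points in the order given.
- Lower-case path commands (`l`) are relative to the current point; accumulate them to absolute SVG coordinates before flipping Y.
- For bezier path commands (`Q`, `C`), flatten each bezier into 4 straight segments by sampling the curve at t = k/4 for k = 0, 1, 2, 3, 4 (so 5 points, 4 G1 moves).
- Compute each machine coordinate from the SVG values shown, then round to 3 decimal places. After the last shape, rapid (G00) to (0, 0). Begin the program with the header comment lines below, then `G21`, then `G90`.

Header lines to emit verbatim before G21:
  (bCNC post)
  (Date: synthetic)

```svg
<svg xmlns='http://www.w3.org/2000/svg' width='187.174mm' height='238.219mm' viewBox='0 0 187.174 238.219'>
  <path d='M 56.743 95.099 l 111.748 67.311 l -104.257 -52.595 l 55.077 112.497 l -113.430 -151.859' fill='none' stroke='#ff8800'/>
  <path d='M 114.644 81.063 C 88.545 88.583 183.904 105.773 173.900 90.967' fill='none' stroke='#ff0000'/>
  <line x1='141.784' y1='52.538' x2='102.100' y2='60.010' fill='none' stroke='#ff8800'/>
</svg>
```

(bCNC post)
(Date: synthetic)
G21
G90
G00 X56.743 Y143.120
M3 S202
G1 X168.491 Y75.809 F2889
G1 X64.234 Y128.404
G1 X119.311 Y15.907
G1 X5.881 Y167.766
M5
G00 X114.644 Y157.156
M3 S509
G1 X114.299 Y150.354 F2318
G1 X138.236 Y143.832
G1 X165.192 Y141.496
G1 X173.900 Y147.252
M5
G00 X141.784 Y185.681
M3 S202
G1 X102.100 Y178.209 F2889
M5
G00 X0.000 Y0.000

viewBox `0 0 187.174 238.219` with mm width/height → 1 unit = 1 mm. Flip: y_m = 238.219 − y_svg.

**Shape 1** — `<path>` open polyline, stroke `#ff8800` → engrave (S202, F2889). Machine vertices: (56.743,143.120) → (168.491,75.809) → (64.234,128.404) → (119.311,15.907) → (5.881,167.766). Open path.

**Shape 2** — `<path>` cubic bezier, stroke `#ff0000` → score (S509, F2318). Control points (SVG): P0=(114.644,81.063), P1=(88.545,88.583), P2=(183.904,105.773), P3=(173.900,90.967); sampled at t=k/4. Machine vertices: (114.644,157.156) → (114.299,150.354) → (138.236,143.832) → (165.192,141.496) → (173.900,147.252). Open path.

**Shape 3** — `<line>` line segment, stroke `#ff8800` → engrave (S202, F2889). Machine vertices: (141.784,185.681) → (102.100,178.209). Open path.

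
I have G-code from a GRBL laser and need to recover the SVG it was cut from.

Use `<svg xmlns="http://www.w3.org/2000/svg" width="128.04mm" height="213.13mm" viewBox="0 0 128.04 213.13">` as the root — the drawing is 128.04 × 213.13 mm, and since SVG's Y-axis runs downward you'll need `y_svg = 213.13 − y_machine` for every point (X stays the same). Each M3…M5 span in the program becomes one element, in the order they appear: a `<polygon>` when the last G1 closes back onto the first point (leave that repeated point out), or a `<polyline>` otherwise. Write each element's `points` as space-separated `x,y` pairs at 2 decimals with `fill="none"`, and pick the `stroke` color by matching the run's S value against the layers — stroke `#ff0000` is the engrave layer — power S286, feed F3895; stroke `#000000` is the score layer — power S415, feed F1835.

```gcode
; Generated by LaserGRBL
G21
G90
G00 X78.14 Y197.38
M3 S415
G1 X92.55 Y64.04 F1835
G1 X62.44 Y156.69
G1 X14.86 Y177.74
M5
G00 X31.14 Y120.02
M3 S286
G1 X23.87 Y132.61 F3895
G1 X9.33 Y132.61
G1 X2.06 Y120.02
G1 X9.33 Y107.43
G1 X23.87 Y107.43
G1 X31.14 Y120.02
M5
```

<svg xmlns="http://www.w3.org/2000/svg" width="128.04mm" height="213.13mm" viewBox="0 0 128.04 213.13">
  <polyline points="78.14,15.75 92.55,149.09 62.44,56.44 14.86,35.39" fill="none" stroke="#000000"/>
  <polygon points="31.14,93.11 23.87,80.52 9.33,80.52 2.06,93.11 9.33,105.70 23.87,105.70" fill="none" stroke="#ff0000"/>
</svg>

Each laser-on run becomes one SVG element. Flip Y back into SVG space with y_svg = 213.13 − y_machine.

Run 1: S415 ⇒ score layer `#000000`. The run is open, so emit a `<polyline>` with points (Y-flipped): 78.14,15.75 92.55,149.09 62.44,56.44 14.86,35.39.

Run 2: the run's S286 means `#ff0000` (engrave). The run returns to its start, so emit a `<polygon>` with points (Y-flipped): 31.14,93.11 23.87,80.52 9.33,80.52 2.06,93.11 9.33,105.70 23.87,105.70.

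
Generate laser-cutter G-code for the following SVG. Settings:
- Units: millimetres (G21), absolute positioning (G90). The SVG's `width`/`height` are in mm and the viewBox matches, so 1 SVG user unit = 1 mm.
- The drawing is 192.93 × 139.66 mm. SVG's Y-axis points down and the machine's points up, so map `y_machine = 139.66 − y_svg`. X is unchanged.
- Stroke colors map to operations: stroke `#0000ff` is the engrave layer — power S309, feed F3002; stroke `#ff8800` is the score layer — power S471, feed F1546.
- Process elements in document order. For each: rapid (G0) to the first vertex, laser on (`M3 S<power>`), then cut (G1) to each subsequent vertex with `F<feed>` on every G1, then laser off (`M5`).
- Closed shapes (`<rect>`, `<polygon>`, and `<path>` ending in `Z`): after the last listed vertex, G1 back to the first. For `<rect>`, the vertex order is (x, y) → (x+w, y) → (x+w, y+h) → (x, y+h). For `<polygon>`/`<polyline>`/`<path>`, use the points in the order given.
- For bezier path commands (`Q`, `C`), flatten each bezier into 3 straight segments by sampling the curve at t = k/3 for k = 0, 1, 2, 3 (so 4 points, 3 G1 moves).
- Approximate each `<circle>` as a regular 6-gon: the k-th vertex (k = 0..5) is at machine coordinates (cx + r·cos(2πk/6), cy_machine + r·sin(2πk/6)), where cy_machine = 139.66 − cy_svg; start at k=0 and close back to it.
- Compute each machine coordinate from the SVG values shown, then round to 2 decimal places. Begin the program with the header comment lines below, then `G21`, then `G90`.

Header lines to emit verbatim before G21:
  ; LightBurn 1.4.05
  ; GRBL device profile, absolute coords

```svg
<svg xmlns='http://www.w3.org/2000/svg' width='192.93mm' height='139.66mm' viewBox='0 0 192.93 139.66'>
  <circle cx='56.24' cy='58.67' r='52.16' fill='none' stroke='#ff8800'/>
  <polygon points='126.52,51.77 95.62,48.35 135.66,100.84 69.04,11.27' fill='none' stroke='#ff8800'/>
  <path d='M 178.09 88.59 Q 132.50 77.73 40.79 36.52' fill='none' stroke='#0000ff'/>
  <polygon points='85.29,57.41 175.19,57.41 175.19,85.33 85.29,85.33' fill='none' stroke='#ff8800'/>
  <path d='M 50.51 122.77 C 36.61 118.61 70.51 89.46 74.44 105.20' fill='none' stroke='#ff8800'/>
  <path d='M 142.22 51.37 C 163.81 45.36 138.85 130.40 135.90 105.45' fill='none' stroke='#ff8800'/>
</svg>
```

Since the viewBox matches the mm dimensions, user units are millimetres directly. The only transform is the Y-flip y_m = 139.66 − y_svg.

Shape 1 is a circle drawn with `<circle>`. Its stroke #ff8800 means score at S471, F1546. After flipping Y the toolpath is (108.40,80.99) → (82.32,126.16) → (30.16,126.16) → (4.08,80.99) → (30.16,35.82) → (82.32,35.82) → (108.40,80.99), returning to the start.

Shape 2 is a closed polygon drawn with `<polygon>`. Its stroke #ff8800 means score at S471, F1546. After flipping Y the toolpath is (126.52,87.89) → (95.62,91.31) → (135.66,38.82) → (69.04,128.39) → (126.52,87.89), returning to the start.

Shape 3 is a quadratic bezier drawn with `<path>`. Its stroke #0000ff means engrave at S309, F3002. After flipping Y the toolpath is (178.09,51.07) → (142.57,61.68) → (96.81,79.04) → (40.79,103.14).

Shape 4 is a rectangle drawn with `<polygon>`. Its stroke #ff8800 means score at S471, F1546. After flipping Y the toolpath is (85.29,82.25) → (175.19,82.25) → (175.19,54.33) → (85.29,54.33) → (85.29,82.25), returning to the start.

Shape 5 is a cubic bezier drawn with `<path>`. Its stroke #ff8800 means score at S471, F1546. After flipping Y the toolpath is (50.51,16.89) → (49.66,26.79) → (63.40,37.82) → (74.44,34.46).

Shape 6 is a cubic bezier drawn with `<path>`. Its stroke #ff8800 means score at S471, F1546. After flipping Y the toolpath is (142.22,88.29) → (150.83,71.40) → (143.65,38.48) → (135.90,34.21).

; LightBurn 1.4.05
; GRBL device profile, absolute coords
G21
G90
G0 X108.40 Y80.99
M3 S471
G1 X82.32 Y126.16 F1546
G1 X30.16 Y126.16 F1546
G1 X4.08 Y80.99 F1546
G1 X30.16 Y35.82 F1546
G1 X82.32 Y35.82 F1546
G1 X108.40 Y80.99 F1546
M5
G0 X126.52 Y87.89
M3 S471
G1 X95.62 Y91.31 F1546
G1 X135.66 Y38.82 F1546
G1 X69.04 Y128.39 F1546
G1 X126.52 Y87.89 F1546
M5
G0 X178.09 Y51.07
M3 S309
G1 X142.57 Y61.68 F3002
G1 X96.81 Y79.04 F3002
G1 X40.79 Y103.14 F3002
M5
G0 X85.29 Y82.25
M3 S471
G1 X175.19 Y82.25 F1546
G1 X175.19 Y54.33 F1546
G1 X85.29 Y54.33 F1546
G1 X85.29 Y82.25 F1546
M5
G0 X50.51 Y16.89
M3 S471
G1 X49.66 Y26.79 F1546
G1 X63.40 Y37.82 F1546
G1 X74.44 Y34.46 F1546
M5
G0 X142.22 Y88.29
M3 S471
G1 X150.83 Y71.40 F1546
G1 X143.65 Y38.48 F1546
G1 X135.90 Y34.21 F1546
M5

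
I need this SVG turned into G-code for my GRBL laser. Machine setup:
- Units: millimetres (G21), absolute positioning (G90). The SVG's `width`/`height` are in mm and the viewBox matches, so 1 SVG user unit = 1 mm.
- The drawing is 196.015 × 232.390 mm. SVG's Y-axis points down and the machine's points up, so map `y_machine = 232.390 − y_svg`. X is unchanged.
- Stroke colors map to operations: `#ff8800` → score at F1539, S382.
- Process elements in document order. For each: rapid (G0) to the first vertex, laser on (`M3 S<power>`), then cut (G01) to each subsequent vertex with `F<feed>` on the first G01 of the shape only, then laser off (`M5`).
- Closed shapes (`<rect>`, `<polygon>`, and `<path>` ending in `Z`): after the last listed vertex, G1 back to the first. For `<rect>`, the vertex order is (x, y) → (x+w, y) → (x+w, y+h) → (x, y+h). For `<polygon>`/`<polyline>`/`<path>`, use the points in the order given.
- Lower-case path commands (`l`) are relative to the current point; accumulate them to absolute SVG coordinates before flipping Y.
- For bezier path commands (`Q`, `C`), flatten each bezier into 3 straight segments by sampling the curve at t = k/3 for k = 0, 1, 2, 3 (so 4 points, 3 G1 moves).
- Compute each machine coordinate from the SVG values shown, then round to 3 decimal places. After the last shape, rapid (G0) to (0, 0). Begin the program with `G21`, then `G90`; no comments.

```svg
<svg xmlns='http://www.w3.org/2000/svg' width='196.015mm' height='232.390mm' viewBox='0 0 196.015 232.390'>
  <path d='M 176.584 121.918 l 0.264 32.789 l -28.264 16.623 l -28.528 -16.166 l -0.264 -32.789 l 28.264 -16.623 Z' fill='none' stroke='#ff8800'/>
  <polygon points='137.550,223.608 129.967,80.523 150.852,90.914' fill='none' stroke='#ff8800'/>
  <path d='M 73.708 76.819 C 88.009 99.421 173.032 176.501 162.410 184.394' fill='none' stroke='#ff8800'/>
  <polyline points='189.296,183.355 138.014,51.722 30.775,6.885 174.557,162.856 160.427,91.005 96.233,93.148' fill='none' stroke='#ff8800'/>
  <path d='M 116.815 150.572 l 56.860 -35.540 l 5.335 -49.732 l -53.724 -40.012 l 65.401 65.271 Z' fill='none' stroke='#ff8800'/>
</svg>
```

G21
G90
G0 X176.584 Y110.472
M3 S382
G01 X176.848 Y77.683 F1539
G01 X148.584 Y61.060
G01 X120.056 Y77.226
G01 X119.792 Y110.015
G01 X148.056 Y126.638
G01 X176.584 Y110.472
M5
G0 X137.550 Y8.782
M3 S382
G01 X129.967 Y151.867 F1539
G01 X150.852 Y141.476
G01 X137.550 Y8.782
M5
G0 X73.708 Y155.571
M3 S382
G01 X105.421 Y119.390 F1539
G01 X147.312 Y74.371
G01 X162.410 Y47.996
M5
G0 X189.296 Y49.035
M3 S382
G01 X138.014 Y180.668 F1539
G01 X30.775 Y225.505
G01 X174.557 Y69.534
G01 X160.427 Y141.385
G01 X96.233 Y139.242
M5
G0 X116.815 Y81.818
M3 S382
G01 X173.675 Y117.358 F1539
G01 X179.010 Y167.090
G01 X125.286 Y207.102
G01 X190.687 Y141.831
G01 X116.815 Y81.818
M5
G0 X0.000 Y0.000

1 u = 1 mm; y_m = 232.390 − y.

[1] `<path>` regular polygon, #ff8800→score S382 F1539: (176.584,110.472) → (176.848,77.683) → (148.584,61.060) → (120.056,77.226) → (119.792,110.015) → (148.056,126.638) → (176.584,110.472) (closed)

[2] `<polygon>` closed polygon, #ff8800→score S382 F1539: (137.550,8.782) → (129.967,151.867) → (150.852,141.476) → (137.550,8.782) (closed)

[3] `<path>` cubic bezier, #ff8800→score S382 F1539: (73.708,155.571) → (105.421,119.390) → (147.312,74.371) → (162.410,47.996)

[4] `<polyline>` open polyline, #ff8800→score S382 F1539: (189.296,49.035) → (138.014,180.668) → (30.775,225.505) → (174.557,69.534) → (160.427,141.385) → (96.233,139.242)

[5] `<path>` closed polygon, #ff8800→score S382 F1539: (116.815,81.818) → (173.675,117.358) → (179.010,167.090) → (125.286,207.102) → (190.687,141.831) → (116.815,81.818) (closed)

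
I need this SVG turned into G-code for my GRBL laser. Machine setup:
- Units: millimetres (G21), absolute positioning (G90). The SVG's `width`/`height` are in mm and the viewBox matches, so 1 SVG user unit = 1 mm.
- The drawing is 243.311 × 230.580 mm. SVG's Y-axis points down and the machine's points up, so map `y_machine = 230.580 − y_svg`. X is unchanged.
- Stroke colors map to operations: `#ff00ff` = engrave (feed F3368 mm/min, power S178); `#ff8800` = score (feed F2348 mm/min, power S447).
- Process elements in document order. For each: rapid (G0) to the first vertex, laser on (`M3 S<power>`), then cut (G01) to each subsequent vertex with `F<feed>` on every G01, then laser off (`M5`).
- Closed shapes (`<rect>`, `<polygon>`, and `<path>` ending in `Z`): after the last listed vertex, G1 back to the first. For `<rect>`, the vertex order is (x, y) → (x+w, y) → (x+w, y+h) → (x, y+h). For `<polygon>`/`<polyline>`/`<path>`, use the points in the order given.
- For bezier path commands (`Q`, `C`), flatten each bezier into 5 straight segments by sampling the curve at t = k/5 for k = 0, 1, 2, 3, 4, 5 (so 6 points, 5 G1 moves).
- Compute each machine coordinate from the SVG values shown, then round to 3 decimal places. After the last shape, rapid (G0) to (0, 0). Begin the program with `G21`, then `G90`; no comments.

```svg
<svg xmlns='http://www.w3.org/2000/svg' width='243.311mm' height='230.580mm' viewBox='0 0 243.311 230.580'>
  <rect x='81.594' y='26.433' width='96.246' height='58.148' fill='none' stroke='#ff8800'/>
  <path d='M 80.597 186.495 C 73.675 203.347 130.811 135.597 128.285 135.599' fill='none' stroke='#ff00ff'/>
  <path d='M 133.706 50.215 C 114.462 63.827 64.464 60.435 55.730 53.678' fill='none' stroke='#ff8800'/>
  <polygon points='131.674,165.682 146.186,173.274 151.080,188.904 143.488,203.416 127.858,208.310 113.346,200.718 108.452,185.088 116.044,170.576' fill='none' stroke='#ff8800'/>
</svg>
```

viewBox `0 0 243.311 230.580` with mm width/height → 1 unit = 1 mm. Flip: y_m = 230.580 − y_svg.

**Shape 1** — `<rect>` rectangle, stroke `#ff8800` → score (S447, F2348). Machine vertices: (81.594,204.147) → (177.840,204.147) → (177.840,145.999) → (81.594,145.999) → (81.594,204.147). Closed: final G1 returns to the first vertex.

**Shape 2** — `<path>` cubic bezier, stroke `#ff00ff` → engrave (S178, F3368). Control points (SVG): P0=(80.597,186.495), P1=(73.675,203.347), P2=(130.811,135.597), P3=(128.285,135.599); sampled at t=k/5. Machine vertices: (80.597,44.085) → (83.141,42.907) → (95.120,54.721) → (110.597,72.213) → (123.631,88.071) → (128.285,94.981). Open path.

**Shape 3** — `<path>` cubic bezier, stroke `#ff8800` → score (S447, F2348). Control points (SVG): P0=(133.706,50.215), P1=(114.462,63.827), P2=(64.464,60.435), P3=(55.730,53.678); sampled at t=k/5. Machine vertices: (133.706,180.365) → (119.045,174.129) → (100.460,171.320) → (81.408,171.282) → (65.346,173.361) → (55.730,176.902). Open path.

**Shape 4** — `<polygon>` regular polygon, stroke `#ff8800` → score (S447, F2348). Machine vertices: (131.674,64.898) → (146.186,57.306) → (151.080,41.676) → (143.488,27.164) → (127.858,22.270) → (113.346,29.862) → (108.452,45.492) → (116.044,60.004) → (131.674,64.898). Closed: final G1 returns to the first vertex.

G21
G90
G0 X81.594 Y204.147
M3 S447
G01 X177.840 Y204.147 F2348
G01 X177.840 Y145.999 F2348
G01 X81.594 Y145.999 F2348
G01 X81.594 Y204.147 F2348
M5
G0 X80.597 Y44.085
M3 S178
G01 X83.141 Y42.907 F3368
G01 X95.120 Y54.721 F3368
G01 X110.597 Y72.213 F3368
G01 X123.631 Y88.071 F3368
G01 X128.285 Y94.981 F3368
M5
G0 X133.706 Y180.365
M3 S447
G01 X119.045 Y174.129 F2348
G01 X100.460 Y171.320 F2348
G01 X81.408 Y171.282 F2348
G01 X65.346 Y173.361 F2348
G01 X55.730 Y176.902 F2348
M5
G0 X131.674 Y64.898
M3 S447
G01 X146.186 Y57.306 F2348
G01 X151.080 Y41.676 F2348
G01 X143.488 Y27.164 F2348
G01 X127.858 Y22.270 F2348
G01 X113.346 Y29.862 F2348
G01 X108.452 Y45.492 F2348
G01 X116.044 Y60.004 F2348
G01 X131.674 Y64.898 F2348
M5
G0 X0.000 Y0.000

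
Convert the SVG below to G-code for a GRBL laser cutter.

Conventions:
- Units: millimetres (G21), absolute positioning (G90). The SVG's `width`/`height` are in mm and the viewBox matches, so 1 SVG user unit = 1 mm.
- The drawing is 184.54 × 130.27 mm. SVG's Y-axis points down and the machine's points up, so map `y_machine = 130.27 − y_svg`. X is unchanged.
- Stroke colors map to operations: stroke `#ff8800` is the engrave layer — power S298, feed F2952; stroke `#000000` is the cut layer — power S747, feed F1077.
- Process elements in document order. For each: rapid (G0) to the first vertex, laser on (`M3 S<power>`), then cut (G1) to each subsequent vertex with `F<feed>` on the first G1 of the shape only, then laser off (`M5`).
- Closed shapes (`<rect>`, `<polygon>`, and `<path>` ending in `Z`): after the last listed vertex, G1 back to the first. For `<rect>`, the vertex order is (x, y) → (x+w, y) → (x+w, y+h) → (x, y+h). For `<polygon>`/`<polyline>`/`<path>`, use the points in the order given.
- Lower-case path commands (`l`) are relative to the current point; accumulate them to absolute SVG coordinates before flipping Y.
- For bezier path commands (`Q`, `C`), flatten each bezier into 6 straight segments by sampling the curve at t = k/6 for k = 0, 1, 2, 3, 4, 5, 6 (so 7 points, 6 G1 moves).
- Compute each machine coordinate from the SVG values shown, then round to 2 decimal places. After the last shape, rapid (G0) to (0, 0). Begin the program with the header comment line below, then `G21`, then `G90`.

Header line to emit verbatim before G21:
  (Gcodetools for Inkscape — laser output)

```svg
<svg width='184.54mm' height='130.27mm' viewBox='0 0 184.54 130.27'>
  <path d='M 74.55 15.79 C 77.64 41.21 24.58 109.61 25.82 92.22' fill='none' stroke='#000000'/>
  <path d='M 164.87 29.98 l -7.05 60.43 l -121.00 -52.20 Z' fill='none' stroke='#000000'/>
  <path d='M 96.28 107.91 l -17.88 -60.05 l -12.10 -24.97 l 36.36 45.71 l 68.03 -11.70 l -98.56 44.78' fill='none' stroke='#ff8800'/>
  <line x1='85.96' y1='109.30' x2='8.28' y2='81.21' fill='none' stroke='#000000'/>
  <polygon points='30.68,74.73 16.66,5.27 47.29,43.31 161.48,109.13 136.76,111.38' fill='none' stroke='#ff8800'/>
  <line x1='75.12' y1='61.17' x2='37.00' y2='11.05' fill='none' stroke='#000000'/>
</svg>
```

1 u = 1 mm; y_m = 130.27 − y.

[1] `<path>` cubic bezier, #000000→cut S747 F1077: (74.55,114.48) → (71.93,98.78) → (63.01,79.50) → (50.88,60.21) → (38.59,44.49) → (29.21,35.91) → (25.82,38.05)

[2] `<path>` closed polygon, #000000→cut S747 F1077: (164.87,100.29) → (157.82,39.86) → (36.82,92.06) → (164.87,100.29) (closed)

[3] `<path>` open polyline, #ff8800→engrave S298 F2952: (96.28,22.36) → (78.40,82.41) → (66.30,107.38) → (102.66,61.67) → (170.69,73.37) → (72.13,28.59)

[4] `<line>` line segment, #000000→cut S747 F1077: (85.96,20.97) → (8.28,49.06)

[5] `<polygon>` closed polygon, #ff8800→engrave S298 F2952: (30.68,55.54) → (16.66,125.00) → (47.29,86.96) → (161.48,21.14) → (136.76,18.89) → (30.68,55.54) (closed)

[6] `<line>` line segment, #000000→cut S747 F1077: (75.12,69.10) → (37.00,119.22)

(Gcodetools for Inkscape — laser output)
G21
G90
G0 X74.55 Y114.48
M3 S747
G1 X71.93 Y98.78 F1077
G1 X63.01 Y79.50
G1 X50.88 Y60.21
G1 X38.59 Y44.49
G1 X29.21 Y35.91
G1 X25.82 Y38.05
M5
G0 X164.87 Y100.29
M3 S747
G1 X157.82 Y39.86 F1077
G1 X36.82 Y92.06
G1 X164.87 Y100.29
M5
G0 X96.28 Y22.36
M3 S298
G1 X78.40 Y82.41 F2952
G1 X66.30 Y107.38
G1 X102.66 Y61.67
G1 X170.69 Y73.37
G1 X72.13 Y28.59
M5
G0 X85.96 Y20.97
M3 S747
G1 X8.28 Y49.06 F1077
M5
G0 X30.68 Y55.54
M3 S298
G1 X16.66 Y125.00 F2952
G1 X47.29 Y86.96
G1 X161.48 Y21.14
G1 X136.76 Y18.89
G1 X30.68 Y55.54
M5
G0 X75.12 Y69.10
M3 S747
G1 X37.00 Y119.22 F1077
M5
G0 X0.00 Y0.00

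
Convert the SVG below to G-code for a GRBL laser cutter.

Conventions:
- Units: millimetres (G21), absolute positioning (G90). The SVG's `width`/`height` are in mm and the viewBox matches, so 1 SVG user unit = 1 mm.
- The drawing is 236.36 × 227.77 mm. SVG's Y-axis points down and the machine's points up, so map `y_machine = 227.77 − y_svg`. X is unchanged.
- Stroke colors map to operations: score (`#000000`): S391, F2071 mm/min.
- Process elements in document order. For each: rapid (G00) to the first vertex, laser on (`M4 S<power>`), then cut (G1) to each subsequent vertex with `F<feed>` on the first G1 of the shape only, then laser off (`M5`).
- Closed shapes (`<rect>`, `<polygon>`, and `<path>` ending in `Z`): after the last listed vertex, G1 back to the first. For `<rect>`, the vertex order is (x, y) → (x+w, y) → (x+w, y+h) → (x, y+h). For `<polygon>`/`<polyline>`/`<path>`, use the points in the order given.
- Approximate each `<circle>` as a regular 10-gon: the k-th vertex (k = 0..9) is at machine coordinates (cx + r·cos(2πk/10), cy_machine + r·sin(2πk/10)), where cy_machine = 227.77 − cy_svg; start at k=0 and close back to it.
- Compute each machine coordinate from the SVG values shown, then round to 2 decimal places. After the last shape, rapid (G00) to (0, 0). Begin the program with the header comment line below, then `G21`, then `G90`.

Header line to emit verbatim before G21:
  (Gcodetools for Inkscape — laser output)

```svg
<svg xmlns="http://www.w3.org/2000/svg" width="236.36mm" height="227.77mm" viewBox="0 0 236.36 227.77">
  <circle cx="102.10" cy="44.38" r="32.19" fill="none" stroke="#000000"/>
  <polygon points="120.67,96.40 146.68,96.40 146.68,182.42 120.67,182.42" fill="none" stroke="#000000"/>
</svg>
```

(Gcodetools for Inkscape — laser output)
G21
G90
G00 X134.29 Y183.39
M4 S391
G1 X128.14 Y202.31 F2071
G1 X112.05 Y214.00
G1 X92.15 Y214.00
G1 X76.06 Y202.31
G1 X69.91 Y183.39
G1 X76.06 Y164.47
G1 X92.15 Y152.78
G1 X112.05 Y152.78
G1 X128.14 Y164.47
G1 X134.29 Y183.39
M5
G00 X120.67 Y131.37
M4 S391
G1 X146.68 Y131.37 F2071
G1 X146.68 Y45.35
G1 X120.67 Y45.35
G1 X120.67 Y131.37
M5
G00 X0.00 Y0.00

1 u = 1 mm; y_m = 227.77 − y.

[1] `<circle>` circle, #000000→score S391 F2071: (134.29,183.39) → (128.14,202.31) → (112.05,214.00) → (92.15,214.00) → (76.06,202.31) → (69.91,183.39) → (76.06,164.47) → (92.15,152.78) → (112.05,152.78) → (128.14,164.47) → (134.29,183.39) (closed)

[2] `<polygon>` rectangle, #000000→score S391 F2071: (120.67,131.37) → (146.68,131.37) → (146.68,45.35) → (120.67,45.35) → (120.67,131.37) (closed)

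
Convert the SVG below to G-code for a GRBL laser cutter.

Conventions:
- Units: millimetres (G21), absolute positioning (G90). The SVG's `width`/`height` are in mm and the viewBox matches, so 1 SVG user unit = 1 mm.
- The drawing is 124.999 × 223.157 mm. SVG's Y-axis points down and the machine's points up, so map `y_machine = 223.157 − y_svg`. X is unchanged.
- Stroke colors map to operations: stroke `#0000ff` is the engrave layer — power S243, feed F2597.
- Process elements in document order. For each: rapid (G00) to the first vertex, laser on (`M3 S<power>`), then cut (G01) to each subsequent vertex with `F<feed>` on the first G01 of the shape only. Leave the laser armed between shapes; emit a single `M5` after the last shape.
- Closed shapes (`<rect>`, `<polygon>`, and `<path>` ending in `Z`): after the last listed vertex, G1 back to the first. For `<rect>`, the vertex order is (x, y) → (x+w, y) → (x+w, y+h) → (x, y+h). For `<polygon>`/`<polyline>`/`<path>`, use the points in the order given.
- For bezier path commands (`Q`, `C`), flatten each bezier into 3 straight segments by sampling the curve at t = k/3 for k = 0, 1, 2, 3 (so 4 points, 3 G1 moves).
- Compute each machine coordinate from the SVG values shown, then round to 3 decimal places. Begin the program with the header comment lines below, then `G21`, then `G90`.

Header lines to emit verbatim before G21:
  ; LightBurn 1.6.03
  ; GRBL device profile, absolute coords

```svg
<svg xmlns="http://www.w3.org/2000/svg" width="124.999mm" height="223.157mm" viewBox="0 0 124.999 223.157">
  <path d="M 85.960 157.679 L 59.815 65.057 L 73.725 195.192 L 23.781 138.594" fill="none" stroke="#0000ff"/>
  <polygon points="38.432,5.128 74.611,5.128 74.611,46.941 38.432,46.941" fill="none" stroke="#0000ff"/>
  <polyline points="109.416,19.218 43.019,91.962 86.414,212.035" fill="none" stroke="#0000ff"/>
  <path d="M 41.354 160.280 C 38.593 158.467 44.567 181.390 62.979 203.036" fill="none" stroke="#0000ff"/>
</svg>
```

1 u = 1 mm; y_m = 223.157 − y.

[1] `<path>` open polyline, #0000ff→engrave S243 F2597: (85.960,65.478) → (59.815,158.100) → (73.725,27.965) → (23.781,84.563)

[2] `<polygon>` rectangle, #0000ff→engrave S243 F2597: (38.432,218.029) → (74.611,218.029) → (74.611,176.216) → (38.432,176.216) → (38.432,218.029) (closed)

[3] `<polyline>` open polyline, #0000ff→engrave S243 F2597: (109.416,203.939) → (43.019,131.195) → (86.414,11.122)

[4] `<path>` cubic bezier, #0000ff→engrave S243 F2597: (41.354,62.877) → (41.642,57.408) → (48.576,41.229) → (62.979,20.121)

; LightBurn 1.6.03
; GRBL device profile, absolute coords
G21
G90
G00 X85.960 Y65.478
M3 S243
G01 X59.815 Y158.100 F2597
G01 X73.725 Y27.965
G01 X23.781 Y84.563
G00 X38.432 Y218.029
M3 S243
G01 X74.611 Y218.029 F2597
G01 X74.611 Y176.216
G01 X38.432 Y176.216
G01 X38.432 Y218.029
G00 X109.416 Y203.939
M3 S243
G01 X43.019 Y131.195 F2597
G01 X86.414 Y11.122
G00 X41.354 Y62.877
M3 S243
G01 X41.642 Y57.408 F2597
G01 X48.576 Y41.229
G01 X62.979 Y20.121
M5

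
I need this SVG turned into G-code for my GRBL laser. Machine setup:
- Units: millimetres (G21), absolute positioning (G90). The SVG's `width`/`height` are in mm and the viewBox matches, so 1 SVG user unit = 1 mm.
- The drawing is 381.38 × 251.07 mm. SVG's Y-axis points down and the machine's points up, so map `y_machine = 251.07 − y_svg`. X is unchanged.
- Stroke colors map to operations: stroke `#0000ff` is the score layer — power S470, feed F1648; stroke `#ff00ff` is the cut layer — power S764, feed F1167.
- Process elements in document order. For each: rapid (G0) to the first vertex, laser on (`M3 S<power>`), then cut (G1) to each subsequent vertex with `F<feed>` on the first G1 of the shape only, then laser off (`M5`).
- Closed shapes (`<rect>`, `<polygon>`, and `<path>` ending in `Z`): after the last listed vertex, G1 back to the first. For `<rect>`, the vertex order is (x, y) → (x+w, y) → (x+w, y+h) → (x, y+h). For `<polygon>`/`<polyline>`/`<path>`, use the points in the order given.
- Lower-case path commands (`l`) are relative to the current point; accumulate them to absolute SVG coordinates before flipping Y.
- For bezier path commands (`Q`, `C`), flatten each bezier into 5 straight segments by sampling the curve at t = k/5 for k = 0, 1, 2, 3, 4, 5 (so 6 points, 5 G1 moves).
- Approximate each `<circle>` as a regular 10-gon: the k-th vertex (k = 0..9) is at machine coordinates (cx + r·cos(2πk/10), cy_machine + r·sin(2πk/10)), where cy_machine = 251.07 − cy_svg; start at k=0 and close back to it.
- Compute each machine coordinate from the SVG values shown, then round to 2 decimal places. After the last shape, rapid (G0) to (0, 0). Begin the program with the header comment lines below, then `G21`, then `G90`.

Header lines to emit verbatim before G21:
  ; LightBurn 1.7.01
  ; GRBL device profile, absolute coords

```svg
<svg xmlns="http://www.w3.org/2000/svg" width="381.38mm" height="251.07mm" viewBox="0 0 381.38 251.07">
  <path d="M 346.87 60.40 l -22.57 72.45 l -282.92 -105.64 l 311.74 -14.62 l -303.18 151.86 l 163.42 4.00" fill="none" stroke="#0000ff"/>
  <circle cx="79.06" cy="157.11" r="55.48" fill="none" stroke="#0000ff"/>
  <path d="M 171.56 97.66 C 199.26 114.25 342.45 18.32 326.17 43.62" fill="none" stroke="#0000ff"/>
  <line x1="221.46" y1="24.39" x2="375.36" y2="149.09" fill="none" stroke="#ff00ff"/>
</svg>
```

Since the viewBox matches the mm dimensions, user units are millimetres directly. The only transform is the Y-flip y_m = 251.07 − y_svg.

Shape 1 is a open polyline drawn with `<path>`. Its stroke #0000ff means score at S470, F1648. After flipping Y the toolpath is (346.87,190.67) → (324.30,118.22) → (41.38,223.86) → (353.12,238.48) → (49.94,86.62) → (213.36,82.62).

Shape 2 is a circle drawn with `<circle>`. Its stroke #0000ff means score at S470, F1648. After flipping Y the toolpath is (134.54,93.96) → (123.94,126.57) → (96.20,146.72) → (61.92,146.72) → (34.18,126.57) → (23.58,93.96) → (34.18,61.35) → (61.92,41.20) → (96.20,41.20) → (123.94,61.35) → (134.54,93.96), returning to the start.

Shape 3 is a cubic bezier drawn with `<path>`. Its stroke #0000ff means score at S470, F1648. After flipping Y the toolpath is (171.56,153.41) → (199.84,155.09) → (242.64,172.55) → (286.76,194.58) → (319.00,209.95) → (326.17,207.45).

Shape 4 is a line segment drawn with `<line>`. Its stroke #ff00ff means cut at S764, F1167. After flipping Y the toolpath is (221.46,226.68) → (375.36,101.98).

; LightBurn 1.7.01
; GRBL device profile, absolute coords
G21
G90
G0 X346.87 Y190.67
M3 S470
G1 X324.30 Y118.22 F1648
G1 X41.38 Y223.86
G1 X353.12 Y238.48
G1 X49.94 Y86.62
G1 X213.36 Y82.62
M5
G0 X134.54 Y93.96
M3 S470
G1 X123.94 Y126.57 F1648
G1 X96.20 Y146.72
G1 X61.92 Y146.72
G1 X34.18 Y126.57
G1 X23.58 Y93.96
G1 X34.18 Y61.35
G1 X61.92 Y41.20
G1 X96.20 Y41.20
G1 X123.94 Y61.35
G1 X134.54 Y93.96
M5
G0 X171.56 Y153.41
M3 S470
G1 X199.84 Y155.09 F1648
G1 X242.64 Y172.55
G1 X286.76 Y194.58
G1 X319.00 Y209.95
G1 X326.17 Y207.45
M5
G0 X221.46 Y226.68
M3 S764
G1 X375.36 Y101.98 F1167
M5
G0 X0.00 Y0.00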